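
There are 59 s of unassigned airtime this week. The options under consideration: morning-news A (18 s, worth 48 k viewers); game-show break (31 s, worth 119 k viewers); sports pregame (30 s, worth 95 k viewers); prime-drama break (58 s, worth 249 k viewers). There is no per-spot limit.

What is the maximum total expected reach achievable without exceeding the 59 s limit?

Best packing: prime-drama break — 58 s, 249 total.
Nothing else within 59 s beats 249.

249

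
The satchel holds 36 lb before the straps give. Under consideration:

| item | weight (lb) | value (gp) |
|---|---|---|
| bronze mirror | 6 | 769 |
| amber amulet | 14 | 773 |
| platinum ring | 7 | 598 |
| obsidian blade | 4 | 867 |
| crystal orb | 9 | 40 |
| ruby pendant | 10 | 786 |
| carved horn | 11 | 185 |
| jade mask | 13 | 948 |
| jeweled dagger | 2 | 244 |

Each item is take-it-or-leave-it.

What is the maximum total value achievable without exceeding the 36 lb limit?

Filling by ratio: bronze mirror + platinum ring + obsidian blade + ruby pendant + jeweled dagger for 3264, with 7 lb left unused.
The 7 lb tied up in platinum ring is better spent on jade mask — total rises to 3614 (35 lb).
The closest alternative, platinum ring + obsidian blade + ruby pendant + jade mask + jeweled dagger, reaches only 3443.

3614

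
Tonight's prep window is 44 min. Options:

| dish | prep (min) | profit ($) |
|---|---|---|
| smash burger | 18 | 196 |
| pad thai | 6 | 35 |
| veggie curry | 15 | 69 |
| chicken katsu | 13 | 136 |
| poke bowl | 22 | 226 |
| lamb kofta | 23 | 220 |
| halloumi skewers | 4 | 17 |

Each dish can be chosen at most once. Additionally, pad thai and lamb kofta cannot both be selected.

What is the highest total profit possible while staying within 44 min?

439

Taking the top-ratio dishes first gives smash burger + pad thai + chicken katsu + halloumi skewers for 384 (41 min).
The 19 min tied up in pad thai and chicken katsu is better spent on poke bowl — total rises to 439 (44 min).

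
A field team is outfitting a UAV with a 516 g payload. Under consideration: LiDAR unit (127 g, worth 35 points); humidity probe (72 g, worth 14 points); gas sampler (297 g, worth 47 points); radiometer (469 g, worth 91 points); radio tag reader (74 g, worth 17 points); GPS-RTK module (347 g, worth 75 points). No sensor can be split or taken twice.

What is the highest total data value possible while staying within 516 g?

Density check — LiDAR unit 0.28, radio tag reader 0.23, GPS-RTK module 0.22 are the best per g.
Greedy by ratio would take LiDAR unit + humidity probe + radio tag reader: 273 g used, total 66.
Replace humidity probe and radio tag reader with GPS-RTK module: the trade gains 44 net, giving 110 at 474 g.
Runner-up humidity probe + radio tag reader + GPS-RTK module tops out at 106.

110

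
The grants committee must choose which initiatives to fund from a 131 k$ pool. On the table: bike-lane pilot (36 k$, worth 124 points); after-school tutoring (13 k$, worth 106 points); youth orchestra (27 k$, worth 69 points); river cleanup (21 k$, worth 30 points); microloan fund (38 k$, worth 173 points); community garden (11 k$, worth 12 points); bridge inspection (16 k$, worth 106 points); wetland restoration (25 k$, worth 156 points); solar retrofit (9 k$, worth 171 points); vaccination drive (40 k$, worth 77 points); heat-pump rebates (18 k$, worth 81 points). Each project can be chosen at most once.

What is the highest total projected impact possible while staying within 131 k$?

805

Density check — solar retrofit 19.00, after-school tutoring 8.15, bridge inspection 6.62 are the best per k$.
The ratio ordering already packs tightly: after-school tutoring + microloan fund + community garden + bridge inspection + wetland restoration + solar retrofit + heat-pump rebates, 130 k$, 805.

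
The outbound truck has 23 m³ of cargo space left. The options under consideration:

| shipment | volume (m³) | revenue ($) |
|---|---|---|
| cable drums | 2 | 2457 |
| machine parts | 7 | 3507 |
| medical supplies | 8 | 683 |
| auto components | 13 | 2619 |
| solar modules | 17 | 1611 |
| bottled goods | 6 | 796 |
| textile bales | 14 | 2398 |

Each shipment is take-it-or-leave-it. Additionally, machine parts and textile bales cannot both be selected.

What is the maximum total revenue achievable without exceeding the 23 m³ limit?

8583

By revenue per m³: cable drums 1228.50, machine parts 501.00, auto components 201.46, textile bales 171.29 lead.
Cable drums + machine parts + auto components uses 22 of the 23 m³ and totals 8583.
Every other selection either busts 23 m³ or breaks a pairing rule or fails to beat 8583.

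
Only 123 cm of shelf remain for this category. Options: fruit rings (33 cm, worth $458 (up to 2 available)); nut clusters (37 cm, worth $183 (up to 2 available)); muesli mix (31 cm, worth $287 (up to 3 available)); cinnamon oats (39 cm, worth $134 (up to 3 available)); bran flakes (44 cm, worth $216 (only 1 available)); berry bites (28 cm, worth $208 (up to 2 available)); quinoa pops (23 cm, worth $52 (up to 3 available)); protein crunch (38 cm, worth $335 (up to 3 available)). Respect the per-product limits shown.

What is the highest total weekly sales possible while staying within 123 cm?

Filling by ratio: 2×fruit rings + muesli mix + quinoa pops for 1255, with 3 cm left unused.
The 54 cm tied up in muesli mix and quinoa pops is better spent on 2×berry bites — total rises to 1332 (122 cm).

1332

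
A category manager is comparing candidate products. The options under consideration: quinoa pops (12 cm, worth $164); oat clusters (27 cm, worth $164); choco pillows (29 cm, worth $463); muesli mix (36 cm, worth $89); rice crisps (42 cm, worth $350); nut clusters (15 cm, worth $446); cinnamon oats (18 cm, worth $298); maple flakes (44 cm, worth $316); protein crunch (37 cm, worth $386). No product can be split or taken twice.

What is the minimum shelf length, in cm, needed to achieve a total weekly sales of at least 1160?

Minimise cm subject to total weekly sales ≥ 1160.
choco pillows + nut clusters + cinnamon oats reaches 1207 using 62 cm.
Below 62 cm the best achievable stays under 1160.

62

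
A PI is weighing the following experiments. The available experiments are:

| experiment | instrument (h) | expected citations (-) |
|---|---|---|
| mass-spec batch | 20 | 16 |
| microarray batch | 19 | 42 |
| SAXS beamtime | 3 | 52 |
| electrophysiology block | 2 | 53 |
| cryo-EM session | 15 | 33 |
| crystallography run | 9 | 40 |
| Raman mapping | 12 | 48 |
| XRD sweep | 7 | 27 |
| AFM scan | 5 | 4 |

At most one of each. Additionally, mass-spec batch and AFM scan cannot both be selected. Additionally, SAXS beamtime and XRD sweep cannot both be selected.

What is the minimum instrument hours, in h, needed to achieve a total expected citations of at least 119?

Need the lightest bundle worth ≥ 119.
Taking SAXS beamtime + electrophysiology block + crystallography run gives 145 (≥ 119) for 14 h.
Any bundle with less than 14 h falls short of 119.

14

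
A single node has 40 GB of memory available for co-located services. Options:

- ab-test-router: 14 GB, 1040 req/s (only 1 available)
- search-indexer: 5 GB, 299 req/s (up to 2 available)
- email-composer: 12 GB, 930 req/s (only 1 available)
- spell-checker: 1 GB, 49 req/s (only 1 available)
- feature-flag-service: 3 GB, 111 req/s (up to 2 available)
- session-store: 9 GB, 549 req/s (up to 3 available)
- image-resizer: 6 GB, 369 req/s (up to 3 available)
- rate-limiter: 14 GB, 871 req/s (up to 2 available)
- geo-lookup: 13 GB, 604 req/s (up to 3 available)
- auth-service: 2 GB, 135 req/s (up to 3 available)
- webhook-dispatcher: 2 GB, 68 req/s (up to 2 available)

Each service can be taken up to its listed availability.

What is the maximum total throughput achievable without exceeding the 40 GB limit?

Ranking by ratio (throughput/GB): email-composer 77.50, ab-test-router 74.29, auth-service 67.50, rate-limiter 62.21.
A density-first pass picks ab-test-router + email-composer + spell-checker + image-resizer + 3×auth-service — 2793 at 39 GB.
Dropping spell-checker and 2×auth-service frees 5 GB; slotting in image-resizer (6 GB) lifts the total to 2843 at 40 GB.

2843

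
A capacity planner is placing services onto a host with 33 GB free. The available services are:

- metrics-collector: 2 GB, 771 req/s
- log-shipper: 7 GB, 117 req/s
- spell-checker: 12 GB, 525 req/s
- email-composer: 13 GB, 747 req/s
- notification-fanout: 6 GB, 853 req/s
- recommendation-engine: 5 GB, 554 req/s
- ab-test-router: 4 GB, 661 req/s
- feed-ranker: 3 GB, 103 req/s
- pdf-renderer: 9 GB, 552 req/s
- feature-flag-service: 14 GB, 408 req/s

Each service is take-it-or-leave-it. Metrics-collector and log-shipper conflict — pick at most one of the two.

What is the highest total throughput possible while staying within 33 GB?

3689

The ratio heuristic lands on metrics-collector + notification-fanout + recommendation-engine + ab-test-router + feed-ranker + pdf-renderer (3494) but leaves 4 GB idle.
Dropping pdf-renderer frees 9 GB; slotting in email-composer (13 GB) lifts the total to 3689 at 33 GB.
Nothing else feasible within 33 GB beats 3689.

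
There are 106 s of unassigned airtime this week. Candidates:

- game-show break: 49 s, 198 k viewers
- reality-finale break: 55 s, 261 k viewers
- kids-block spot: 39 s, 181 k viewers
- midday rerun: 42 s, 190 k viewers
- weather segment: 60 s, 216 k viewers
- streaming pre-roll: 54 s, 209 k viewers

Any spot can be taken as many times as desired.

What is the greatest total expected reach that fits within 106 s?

A density-first pass picks reality-finale break + kids-block spot — 442 at 94 s.
Replace kids-block spot with game-show break: the trade gains 17 net, giving 459 at 104 s.

459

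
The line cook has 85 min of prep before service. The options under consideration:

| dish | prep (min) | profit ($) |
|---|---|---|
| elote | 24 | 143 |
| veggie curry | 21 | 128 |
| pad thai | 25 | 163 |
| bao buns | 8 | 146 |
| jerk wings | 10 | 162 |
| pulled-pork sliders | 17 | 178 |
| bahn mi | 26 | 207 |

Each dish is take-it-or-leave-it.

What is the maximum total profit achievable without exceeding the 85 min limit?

836

Taking the top-ratio dishes first gives veggie curry + bao buns + jerk wings + pulled-pork sliders + bahn mi for 821 (82 min).
Dropping veggie curry frees 21 min; slotting in elote (24 min) lifts the total to 836 at 85 min.
That's the maximum — no swap from here does better than 836.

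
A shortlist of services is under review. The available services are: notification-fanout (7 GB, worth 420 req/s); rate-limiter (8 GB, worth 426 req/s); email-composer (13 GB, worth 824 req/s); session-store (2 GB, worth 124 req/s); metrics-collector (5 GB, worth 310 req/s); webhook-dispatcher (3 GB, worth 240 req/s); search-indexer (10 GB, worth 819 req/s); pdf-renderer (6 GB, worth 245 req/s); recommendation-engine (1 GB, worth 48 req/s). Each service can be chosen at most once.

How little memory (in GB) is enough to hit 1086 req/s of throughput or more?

14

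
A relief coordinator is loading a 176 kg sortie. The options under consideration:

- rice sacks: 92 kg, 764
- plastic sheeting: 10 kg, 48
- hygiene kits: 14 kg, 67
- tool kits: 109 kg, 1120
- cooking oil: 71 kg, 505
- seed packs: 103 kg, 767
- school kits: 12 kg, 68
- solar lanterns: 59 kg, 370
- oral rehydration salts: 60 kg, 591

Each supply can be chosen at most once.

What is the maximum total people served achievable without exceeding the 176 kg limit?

The ratio ordering already packs tightly: tool kits + oral rehydration salts, 169 kg, 1711.
Nothing else within 176 kg beats 1711.

1711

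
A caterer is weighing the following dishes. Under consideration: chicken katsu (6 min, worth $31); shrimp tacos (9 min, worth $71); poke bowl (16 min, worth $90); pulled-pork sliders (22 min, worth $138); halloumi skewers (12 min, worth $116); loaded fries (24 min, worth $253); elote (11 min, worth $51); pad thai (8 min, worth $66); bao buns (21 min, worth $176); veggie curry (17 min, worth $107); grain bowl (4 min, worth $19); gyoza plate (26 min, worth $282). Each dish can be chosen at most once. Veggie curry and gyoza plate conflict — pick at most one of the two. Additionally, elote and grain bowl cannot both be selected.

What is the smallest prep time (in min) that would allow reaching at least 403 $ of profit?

Minimise min subject to total profit ≥ 403.
halloumi skewers + grain bowl + gyoza plate: 417 profit at 42 min.
Below 42 min the best achievable stays under 403.

42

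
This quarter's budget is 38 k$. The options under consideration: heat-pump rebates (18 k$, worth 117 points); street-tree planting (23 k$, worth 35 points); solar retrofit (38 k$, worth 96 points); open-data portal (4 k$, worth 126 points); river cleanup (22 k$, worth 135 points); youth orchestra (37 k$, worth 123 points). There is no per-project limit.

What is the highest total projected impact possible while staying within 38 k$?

1134

Taking 9×open-data portal: 36 k$ used, 1134 in projected impact.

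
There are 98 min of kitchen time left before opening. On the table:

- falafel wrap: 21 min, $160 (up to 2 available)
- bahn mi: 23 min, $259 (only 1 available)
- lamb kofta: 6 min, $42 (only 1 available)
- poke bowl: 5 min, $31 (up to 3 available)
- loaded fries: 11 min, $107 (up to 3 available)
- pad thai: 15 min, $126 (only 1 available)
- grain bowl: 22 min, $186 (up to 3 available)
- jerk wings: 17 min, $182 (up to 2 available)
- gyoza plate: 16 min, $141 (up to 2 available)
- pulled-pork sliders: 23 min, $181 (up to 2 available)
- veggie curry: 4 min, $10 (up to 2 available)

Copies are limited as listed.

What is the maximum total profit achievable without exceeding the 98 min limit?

986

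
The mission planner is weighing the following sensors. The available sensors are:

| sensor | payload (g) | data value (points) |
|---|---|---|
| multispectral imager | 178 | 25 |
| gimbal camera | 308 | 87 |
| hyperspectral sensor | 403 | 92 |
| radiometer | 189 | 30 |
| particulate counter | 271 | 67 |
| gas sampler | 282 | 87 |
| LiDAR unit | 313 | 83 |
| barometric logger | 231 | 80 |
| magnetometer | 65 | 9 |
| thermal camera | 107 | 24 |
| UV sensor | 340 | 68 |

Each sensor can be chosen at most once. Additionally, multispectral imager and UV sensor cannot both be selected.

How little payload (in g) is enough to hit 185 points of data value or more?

620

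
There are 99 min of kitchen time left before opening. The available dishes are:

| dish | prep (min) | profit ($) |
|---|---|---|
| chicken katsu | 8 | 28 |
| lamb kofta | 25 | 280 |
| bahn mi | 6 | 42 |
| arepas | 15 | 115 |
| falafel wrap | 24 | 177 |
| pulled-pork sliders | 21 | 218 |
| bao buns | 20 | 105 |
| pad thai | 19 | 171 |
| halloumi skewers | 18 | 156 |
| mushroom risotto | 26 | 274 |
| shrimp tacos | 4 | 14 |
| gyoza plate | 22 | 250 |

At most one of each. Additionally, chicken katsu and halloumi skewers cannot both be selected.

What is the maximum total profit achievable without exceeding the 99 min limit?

1036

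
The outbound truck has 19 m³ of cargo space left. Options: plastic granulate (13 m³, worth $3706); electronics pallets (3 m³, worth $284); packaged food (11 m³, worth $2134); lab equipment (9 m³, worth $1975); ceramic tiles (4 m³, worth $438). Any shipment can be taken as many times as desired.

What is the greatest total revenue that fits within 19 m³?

4274

Greedy by ratio would take plastic granulate + ceramic tiles: 17 m³ used, total 4144.
Replace ceramic tiles with 2×electronics pallets: the trade gains 130 net, giving 4274 at 19 m³.
No other feasible combination exceeds 4274.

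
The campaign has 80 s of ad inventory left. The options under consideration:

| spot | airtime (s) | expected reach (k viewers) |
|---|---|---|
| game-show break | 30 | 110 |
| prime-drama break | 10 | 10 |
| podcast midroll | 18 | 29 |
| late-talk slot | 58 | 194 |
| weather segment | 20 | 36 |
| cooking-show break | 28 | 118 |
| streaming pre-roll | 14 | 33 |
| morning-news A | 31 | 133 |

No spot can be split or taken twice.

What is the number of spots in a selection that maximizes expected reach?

Best achievable expected reach is 287.
For example weather segment + cooking-show break + morning-news A achieves it, using 79 s.
Any selection reaching 287 contains exactly 3 spots.

3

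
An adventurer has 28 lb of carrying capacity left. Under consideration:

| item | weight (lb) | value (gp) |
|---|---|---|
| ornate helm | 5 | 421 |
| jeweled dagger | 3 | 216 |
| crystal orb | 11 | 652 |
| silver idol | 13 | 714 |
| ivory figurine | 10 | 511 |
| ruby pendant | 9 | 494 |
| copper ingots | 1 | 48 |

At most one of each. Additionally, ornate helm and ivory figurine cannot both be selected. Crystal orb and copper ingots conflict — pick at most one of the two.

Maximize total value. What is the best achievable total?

1783

Ornate helm + jeweled dagger + crystal orb + ruby pendant uses 28 of the 28 lb and totals 1783.
Runner-up ornate helm + silver idol + ruby pendant + copper ingots tops out at 1677.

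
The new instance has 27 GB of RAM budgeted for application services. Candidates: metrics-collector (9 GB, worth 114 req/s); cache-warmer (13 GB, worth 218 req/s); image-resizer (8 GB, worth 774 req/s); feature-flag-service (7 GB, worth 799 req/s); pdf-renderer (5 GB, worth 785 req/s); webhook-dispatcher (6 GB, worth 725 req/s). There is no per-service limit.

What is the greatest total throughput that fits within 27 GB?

3939

The ratio heuristic lands on 5×pdf-renderer (3925) but leaves 2 GB idle.
Replace pdf-renderer with feature-flag-service: the trade gains 14 net, giving 3939 at 27 GB.
Nothing else within 27 GB beats 3939.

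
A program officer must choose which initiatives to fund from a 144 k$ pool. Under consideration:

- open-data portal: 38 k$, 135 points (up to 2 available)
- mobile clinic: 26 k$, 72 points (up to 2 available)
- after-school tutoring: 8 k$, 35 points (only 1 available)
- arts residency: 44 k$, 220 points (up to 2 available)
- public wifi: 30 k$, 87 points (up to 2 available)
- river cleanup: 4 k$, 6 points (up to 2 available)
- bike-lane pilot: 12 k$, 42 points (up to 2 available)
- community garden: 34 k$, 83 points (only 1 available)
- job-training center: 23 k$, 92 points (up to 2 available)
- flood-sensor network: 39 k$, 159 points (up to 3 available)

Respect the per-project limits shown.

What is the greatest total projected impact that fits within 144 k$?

659

Taking the top-ratio projects first gives after-school tutoring + 2×arts residency + 2×river cleanup + flood-sensor network for 646 (143 k$).
Replace 2×river cleanup and flood-sensor network with 2×job-training center: the trade gains 13 net, giving 659 at 142 k$.
No other feasible combination exceeds 659.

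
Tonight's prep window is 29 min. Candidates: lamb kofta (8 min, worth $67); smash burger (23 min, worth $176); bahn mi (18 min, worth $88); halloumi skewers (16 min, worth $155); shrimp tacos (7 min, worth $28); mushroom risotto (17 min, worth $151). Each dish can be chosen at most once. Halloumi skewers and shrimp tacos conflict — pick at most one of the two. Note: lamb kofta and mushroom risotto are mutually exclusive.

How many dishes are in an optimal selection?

The maximum profit within 29 min is 222.
One optimal bundle: lamb kofta + halloumi skewers (24 min).
Every optimal selection uses 2 dishes.

2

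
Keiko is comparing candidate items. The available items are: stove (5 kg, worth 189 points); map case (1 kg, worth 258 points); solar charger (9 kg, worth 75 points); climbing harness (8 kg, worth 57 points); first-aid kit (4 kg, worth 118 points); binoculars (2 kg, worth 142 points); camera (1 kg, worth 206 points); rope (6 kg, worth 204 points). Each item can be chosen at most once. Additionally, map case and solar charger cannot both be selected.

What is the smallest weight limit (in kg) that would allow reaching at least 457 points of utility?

Need the lightest bundle worth ≥ 457.
Taking map case + camera gives 464 (≥ 457) for 2 kg.
No combination under 2 kg hits 457.

2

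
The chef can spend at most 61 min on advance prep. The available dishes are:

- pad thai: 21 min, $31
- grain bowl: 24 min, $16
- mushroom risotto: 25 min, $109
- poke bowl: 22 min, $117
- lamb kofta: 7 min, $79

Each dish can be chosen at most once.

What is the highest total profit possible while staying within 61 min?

Best packing: mushroom risotto + poke bowl + lamb kofta — 54 min, 305 total.
That's the maximum — no swap from here does better than 305.

305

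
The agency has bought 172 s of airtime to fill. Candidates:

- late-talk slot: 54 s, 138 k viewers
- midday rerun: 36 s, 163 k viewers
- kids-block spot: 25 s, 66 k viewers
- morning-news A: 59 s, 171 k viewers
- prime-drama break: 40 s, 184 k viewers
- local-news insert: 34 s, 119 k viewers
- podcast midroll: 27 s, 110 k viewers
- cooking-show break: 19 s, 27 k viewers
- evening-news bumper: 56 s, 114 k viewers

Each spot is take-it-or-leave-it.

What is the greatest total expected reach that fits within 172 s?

Midday rerun + kids-block spot + prime-drama break + local-news insert + podcast midroll uses 162 of the 172 s and totals 642.
Runner-up midday rerun + morning-news A + prime-drama break + local-news insert tops out at 637.

642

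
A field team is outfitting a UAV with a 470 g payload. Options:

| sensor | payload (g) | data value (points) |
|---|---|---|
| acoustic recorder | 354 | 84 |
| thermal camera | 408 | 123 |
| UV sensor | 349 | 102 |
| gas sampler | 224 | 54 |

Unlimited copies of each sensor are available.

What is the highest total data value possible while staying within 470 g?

123

By data value per g: thermal camera 0.30, UV sensor 0.29, gas sampler 0.24 lead.
Best packing: thermal camera — 408 g, 123 total.
Nothing else within 470 g beats 123.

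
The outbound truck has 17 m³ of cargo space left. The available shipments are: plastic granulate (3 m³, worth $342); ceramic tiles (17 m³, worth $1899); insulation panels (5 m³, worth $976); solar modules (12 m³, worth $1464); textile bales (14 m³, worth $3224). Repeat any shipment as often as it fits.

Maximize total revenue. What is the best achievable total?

Plastic granulate + textile bales uses 17 of the 17 m³ and totals 3566.

3566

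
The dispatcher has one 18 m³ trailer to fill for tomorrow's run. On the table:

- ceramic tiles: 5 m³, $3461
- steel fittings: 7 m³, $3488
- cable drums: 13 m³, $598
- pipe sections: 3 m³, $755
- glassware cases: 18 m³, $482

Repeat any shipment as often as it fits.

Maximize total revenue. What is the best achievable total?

11138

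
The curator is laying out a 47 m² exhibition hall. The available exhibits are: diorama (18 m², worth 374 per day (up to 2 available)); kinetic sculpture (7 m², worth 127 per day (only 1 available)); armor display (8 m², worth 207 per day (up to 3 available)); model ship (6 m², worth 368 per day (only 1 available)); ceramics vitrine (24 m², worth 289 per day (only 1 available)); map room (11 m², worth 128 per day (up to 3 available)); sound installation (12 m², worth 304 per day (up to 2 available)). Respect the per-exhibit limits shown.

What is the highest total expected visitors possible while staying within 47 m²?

Density check — model ship 61.33, armor display 25.88, sound installation 25.33, diorama 20.78 are the best per m².
The ratio heuristic lands on 3×armor display + model ship + sound installation (1293) but leaves 5 m² idle.
Replace armor display with sound installation: the trade gains 97 net, giving 1390 at 46 m².
Nothing else within 47 m² beats 1390.

1390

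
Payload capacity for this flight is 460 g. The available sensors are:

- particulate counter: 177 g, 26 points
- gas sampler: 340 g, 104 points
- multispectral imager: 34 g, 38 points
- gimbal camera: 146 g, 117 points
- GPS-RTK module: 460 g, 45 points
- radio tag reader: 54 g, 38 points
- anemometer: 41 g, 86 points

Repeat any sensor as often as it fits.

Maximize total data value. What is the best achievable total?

946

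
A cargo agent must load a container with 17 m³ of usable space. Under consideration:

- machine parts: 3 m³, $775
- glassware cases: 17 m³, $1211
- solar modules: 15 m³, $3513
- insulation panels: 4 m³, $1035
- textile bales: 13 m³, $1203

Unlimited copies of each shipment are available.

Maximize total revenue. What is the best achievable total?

4395

A density-first pass picks 4×insulation panels — 4140 at 16 m³.
Dropping 2×insulation panels frees 8 m³; slotting in 3×machine parts (9 m³) lifts the total to 4395 at 17 m³.
Every other selection either busts 17 m³ or fails to beat 4395.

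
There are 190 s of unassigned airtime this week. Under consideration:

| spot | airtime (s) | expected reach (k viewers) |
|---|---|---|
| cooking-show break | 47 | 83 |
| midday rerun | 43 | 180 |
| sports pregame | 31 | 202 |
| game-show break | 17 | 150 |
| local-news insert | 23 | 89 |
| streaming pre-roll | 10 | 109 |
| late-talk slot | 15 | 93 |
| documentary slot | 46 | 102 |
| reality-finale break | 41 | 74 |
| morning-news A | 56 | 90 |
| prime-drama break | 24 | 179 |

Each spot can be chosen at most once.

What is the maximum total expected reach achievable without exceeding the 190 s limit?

Taking the top-ratio spots first gives midday rerun + sports pregame + game-show break + local-news insert + streaming pre-roll + late-talk slot + prime-drama break for 1002 (163 s).
The 23 s tied up in local-news insert is better spent on documentary slot — total rises to 1015 (186 s).
Next best is midday rerun + sports pregame + game-show break + local-news insert + streaming pre-roll + late-talk slot + prime-drama break at 1002 (163 s) — short by 13.

1015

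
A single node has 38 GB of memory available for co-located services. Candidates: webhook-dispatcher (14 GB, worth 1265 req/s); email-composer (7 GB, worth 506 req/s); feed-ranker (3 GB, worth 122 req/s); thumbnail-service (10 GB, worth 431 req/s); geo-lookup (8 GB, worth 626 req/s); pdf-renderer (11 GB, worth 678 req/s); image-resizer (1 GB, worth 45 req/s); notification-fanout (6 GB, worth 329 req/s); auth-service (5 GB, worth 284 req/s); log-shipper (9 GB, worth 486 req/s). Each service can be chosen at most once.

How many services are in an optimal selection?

4

Optimal total is 2883.
One optimal bundle: webhook-dispatcher + email-composer + geo-lookup + log-shipper (38 GB).
Any selection reaching 2883 contains exactly 4 services.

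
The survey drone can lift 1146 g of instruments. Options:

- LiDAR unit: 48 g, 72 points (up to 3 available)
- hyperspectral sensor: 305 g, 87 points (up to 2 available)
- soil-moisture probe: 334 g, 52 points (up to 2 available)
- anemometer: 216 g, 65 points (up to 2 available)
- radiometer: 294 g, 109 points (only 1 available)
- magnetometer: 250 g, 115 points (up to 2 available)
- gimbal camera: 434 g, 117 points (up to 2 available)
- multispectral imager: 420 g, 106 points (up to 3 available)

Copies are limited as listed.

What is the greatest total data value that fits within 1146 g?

Ranking by ratio (data value/g): LiDAR unit 1.50, magnetometer 0.46, radiometer 0.37, anemometer 0.30.
A density-first pass picks 3×LiDAR unit + radiometer + 2×magnetometer — 555 at 938 g.
Dropping radiometer frees 294 g; slotting in 2×anemometer (432 g) lifts the total to 576 at 1076 g.

576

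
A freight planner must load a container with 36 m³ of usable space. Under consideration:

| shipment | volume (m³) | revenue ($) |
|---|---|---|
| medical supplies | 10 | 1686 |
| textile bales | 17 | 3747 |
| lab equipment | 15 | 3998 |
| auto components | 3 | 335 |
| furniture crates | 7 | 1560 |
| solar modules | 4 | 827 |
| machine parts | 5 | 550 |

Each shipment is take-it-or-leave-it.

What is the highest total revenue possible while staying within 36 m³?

8572

A density-first pass picks medical supplies + lab equipment + furniture crates + solar modules — 8071 at 36 m³.
Replace medical supplies and furniture crates with textile bales: the trade gains 501 net, giving 8572 at 36 m³.
Next best is textile bales + lab equipment + auto components at 8080 (35 m³) — short by 492.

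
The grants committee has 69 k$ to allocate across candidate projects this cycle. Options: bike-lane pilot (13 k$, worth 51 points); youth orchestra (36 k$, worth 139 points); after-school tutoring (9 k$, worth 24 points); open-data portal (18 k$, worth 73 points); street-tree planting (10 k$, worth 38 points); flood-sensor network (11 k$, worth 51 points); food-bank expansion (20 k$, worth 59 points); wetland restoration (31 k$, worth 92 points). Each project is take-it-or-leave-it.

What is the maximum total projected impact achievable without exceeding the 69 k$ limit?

265

Filling by ratio: bike-lane pilot + after-school tutoring + open-data portal + street-tree planting + flood-sensor network for 237, with 8 k$ left unused.
The 28 k$ tied up in open-data portal and street-tree planting is better spent on youth orchestra — total rises to 265 (69 k$).
The closest alternative, bike-lane pilot + youth orchestra + open-data portal, reaches only 263.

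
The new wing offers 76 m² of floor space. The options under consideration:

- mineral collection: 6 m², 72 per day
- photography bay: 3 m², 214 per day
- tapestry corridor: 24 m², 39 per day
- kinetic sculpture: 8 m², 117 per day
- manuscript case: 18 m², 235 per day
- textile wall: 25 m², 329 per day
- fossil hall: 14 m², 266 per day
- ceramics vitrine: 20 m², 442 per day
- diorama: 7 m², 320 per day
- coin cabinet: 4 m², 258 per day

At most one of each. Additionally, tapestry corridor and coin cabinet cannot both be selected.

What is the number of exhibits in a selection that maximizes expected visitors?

7

The maximum expected visitors within 76 m² is 1852.
For example photography bay + kinetic sculpture + manuscript case + fossil hall + ceramics vitrine + diorama + coin cabinet achieves it, using 74 m².
All optima have 7 exhibits.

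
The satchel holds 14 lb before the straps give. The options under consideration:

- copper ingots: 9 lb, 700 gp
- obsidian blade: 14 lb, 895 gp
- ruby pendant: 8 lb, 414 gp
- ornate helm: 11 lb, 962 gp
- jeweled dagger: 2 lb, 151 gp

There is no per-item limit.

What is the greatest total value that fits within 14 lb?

1113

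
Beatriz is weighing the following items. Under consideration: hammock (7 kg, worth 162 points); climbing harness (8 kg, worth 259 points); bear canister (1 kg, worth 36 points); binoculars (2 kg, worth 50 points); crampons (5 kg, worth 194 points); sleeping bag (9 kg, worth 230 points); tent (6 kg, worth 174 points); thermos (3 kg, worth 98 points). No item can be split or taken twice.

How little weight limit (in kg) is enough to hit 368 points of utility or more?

11

Look for the lowest-weight combination reaching 368.
crampons + tent: 368 utility at 11 kg.
Below 11 kg the best achievable stays under 368.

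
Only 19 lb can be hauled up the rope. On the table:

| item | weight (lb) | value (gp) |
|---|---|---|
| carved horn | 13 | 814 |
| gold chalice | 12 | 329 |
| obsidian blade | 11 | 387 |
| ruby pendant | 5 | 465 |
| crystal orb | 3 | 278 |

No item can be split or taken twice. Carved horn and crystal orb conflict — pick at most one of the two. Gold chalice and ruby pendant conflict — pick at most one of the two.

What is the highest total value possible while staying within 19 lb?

Density check — ruby pendant 93.00, crystal orb 92.67, carved horn 62.62, obsidian blade 35.18 are the best per lb.
Greedy by ratio would take obsidian blade + ruby pendant + crystal orb: 19 lb used, total 1130.
Dropping obsidian blade and crystal orb frees 14 lb; slotting in carved horn (13 lb) lifts the total to 1279 at 18 lb.
Nothing else feasible within 19 lb beats 1279.

1279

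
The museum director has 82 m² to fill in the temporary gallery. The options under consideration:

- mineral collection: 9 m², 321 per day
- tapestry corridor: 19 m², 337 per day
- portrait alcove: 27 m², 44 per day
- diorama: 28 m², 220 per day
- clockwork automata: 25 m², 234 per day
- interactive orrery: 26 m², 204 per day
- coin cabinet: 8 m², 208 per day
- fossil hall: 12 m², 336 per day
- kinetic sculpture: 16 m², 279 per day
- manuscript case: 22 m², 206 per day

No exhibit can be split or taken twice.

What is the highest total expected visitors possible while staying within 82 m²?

1507

Taking the top-ratio exhibits first gives mineral collection + tapestry corridor + coin cabinet + fossil hall + kinetic sculpture for 1481 (64 m²).
Dropping coin cabinet frees 8 m²; slotting in clockwork automata (25 m²) lifts the total to 1507 at 81 m².
No other feasible combination exceeds 1507.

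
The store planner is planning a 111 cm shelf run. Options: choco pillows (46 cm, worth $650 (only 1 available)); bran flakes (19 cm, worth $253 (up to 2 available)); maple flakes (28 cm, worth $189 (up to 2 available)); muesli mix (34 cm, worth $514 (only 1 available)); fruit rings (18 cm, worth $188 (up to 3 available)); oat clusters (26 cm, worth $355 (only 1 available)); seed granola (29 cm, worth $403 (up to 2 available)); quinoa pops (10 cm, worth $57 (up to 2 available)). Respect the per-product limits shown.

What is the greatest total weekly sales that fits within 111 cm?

1573

Taking the top-ratio products first gives choco pillows + muesli mix + seed granola for 1567 (109 cm).
Replace choco pillows with bran flakes + seed granola: the trade gains 6 net, giving 1573 at 111 cm.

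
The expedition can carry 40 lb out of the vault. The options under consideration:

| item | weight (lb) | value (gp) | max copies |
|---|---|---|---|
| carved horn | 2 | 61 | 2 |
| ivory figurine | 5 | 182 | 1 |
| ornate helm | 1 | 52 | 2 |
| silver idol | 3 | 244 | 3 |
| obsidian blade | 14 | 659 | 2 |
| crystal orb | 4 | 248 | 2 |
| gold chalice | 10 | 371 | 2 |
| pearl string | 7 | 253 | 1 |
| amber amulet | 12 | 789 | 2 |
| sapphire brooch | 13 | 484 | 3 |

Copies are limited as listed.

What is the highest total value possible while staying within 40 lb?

2671

Filling by ratio: 2×ornate helm + 3×silver idol + crystal orb + 2×amber amulet for 2662, with 1 lb left unused.
Dropping ornate helm frees 1 lb; slotting in carved horn (2 lb) lifts the total to 2671 at 40 lb.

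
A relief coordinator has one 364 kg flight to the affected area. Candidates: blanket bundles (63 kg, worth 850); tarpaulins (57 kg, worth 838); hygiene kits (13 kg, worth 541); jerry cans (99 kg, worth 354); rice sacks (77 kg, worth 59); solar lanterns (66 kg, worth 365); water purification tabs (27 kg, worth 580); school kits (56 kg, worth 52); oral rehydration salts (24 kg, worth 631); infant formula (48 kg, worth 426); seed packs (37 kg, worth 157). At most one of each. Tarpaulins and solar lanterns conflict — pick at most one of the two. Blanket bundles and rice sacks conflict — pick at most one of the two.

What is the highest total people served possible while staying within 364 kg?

4220

Ranking by ratio (people served/kg): hygiene kits 41.62, oral rehydration salts 26.29, water purification tabs 21.48.
Taking blanket bundles + tarpaulins + hygiene kits + jerry cans + water purification tabs + oral rehydration salts + infant formula: 331 kg used, 4220 in people served.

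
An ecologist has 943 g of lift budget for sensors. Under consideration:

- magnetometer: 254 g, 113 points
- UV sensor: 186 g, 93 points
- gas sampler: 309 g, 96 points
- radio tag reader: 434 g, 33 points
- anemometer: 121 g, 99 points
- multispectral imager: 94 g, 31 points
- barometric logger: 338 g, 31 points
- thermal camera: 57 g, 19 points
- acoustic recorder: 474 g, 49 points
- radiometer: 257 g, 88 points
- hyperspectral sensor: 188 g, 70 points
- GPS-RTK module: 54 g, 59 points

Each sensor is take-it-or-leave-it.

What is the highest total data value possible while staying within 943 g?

471

The ratio heuristic lands on magnetometer + UV sensor + anemometer + thermal camera + hyperspectral sensor + GPS-RTK module (453) but leaves 83 g idle.
Dropping hyperspectral sensor frees 188 g; slotting in radiometer (257 g) lifts the total to 471 at 929 g.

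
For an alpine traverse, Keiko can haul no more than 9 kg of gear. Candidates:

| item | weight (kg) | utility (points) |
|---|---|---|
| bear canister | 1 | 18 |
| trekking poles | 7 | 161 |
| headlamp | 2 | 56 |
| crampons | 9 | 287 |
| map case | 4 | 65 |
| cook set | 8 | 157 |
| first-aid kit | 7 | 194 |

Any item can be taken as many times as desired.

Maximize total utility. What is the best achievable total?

Density check — crampons 31.89, headlamp 28.00, first-aid kit 27.71, trekking poles 23.00 are the best per kg.
Best packing: crampons — 9 kg, 287 total.

287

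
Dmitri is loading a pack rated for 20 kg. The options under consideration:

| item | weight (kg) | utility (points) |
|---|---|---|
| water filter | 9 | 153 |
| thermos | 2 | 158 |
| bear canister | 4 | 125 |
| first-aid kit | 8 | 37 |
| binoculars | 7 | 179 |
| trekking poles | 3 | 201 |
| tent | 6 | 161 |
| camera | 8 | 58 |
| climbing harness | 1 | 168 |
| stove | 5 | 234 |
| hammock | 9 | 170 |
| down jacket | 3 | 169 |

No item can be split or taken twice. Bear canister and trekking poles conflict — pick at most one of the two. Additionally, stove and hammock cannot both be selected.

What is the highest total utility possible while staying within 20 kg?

Best packing: thermos + trekking poles + tent + climbing harness + stove + down jacket — 20 kg, 1091 total.
The closest alternative, binoculars + trekking poles + climbing harness + stove + down jacket, reaches only 951.

1091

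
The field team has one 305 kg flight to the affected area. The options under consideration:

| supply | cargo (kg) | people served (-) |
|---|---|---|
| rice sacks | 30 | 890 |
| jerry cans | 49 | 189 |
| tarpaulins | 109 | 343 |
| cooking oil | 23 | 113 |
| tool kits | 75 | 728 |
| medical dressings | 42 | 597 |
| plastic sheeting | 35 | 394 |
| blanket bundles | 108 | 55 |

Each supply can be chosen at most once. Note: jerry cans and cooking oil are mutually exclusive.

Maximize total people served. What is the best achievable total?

2952

Taking rice sacks + tarpaulins + tool kits + medical dressings + plastic sheeting: 291 kg used, 2952 in people served.
Runner-up rice sacks + jerry cans + tool kits + medical dressings + plastic sheeting tops out at 2798.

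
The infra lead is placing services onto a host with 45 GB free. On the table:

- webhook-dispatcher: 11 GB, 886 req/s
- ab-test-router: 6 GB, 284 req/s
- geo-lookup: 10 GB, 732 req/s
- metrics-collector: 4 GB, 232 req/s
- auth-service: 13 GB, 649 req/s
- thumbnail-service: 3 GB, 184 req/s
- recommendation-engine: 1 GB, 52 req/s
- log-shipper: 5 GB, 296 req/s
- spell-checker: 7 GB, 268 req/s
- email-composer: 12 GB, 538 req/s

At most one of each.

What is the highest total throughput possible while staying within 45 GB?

2868

The ratio heuristic lands on webhook-dispatcher + ab-test-router + geo-lookup + metrics-collector + thumbnail-service + recommendation-engine + log-shipper (2666) but leaves 5 GB idle.
The 7 GB tied up in ab-test-router and recommendation-engine is better spent on email-composer — total rises to 2868 (45 GB).
Next best is webhook-dispatcher + ab-test-router + geo-lookup + auth-service + log-shipper at 2847 (45 GB) — short by 21.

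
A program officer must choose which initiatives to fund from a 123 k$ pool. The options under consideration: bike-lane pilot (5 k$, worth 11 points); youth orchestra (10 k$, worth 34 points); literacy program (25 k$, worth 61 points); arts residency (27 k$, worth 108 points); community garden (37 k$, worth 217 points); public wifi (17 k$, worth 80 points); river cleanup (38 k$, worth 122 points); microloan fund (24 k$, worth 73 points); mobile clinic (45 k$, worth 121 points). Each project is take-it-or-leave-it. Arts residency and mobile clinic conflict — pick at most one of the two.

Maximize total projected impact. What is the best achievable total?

Greedy by ratio would take bike-lane pilot + youth orchestra + arts residency + community garden + public wifi + microloan fund: 120 k$ used, total 523.
Dropping bike-lane pilot and youth orchestra and microloan fund frees 39 k$; slotting in river cleanup (38 k$) lifts the total to 527 at 119 k$.
Every other selection either busts 123 k$ or breaks a pairing rule or fails to beat 527.

527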